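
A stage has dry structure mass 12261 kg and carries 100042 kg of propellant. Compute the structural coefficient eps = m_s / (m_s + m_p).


eps = 12261 / (12261 + 100042) = 0.1092

0.1092


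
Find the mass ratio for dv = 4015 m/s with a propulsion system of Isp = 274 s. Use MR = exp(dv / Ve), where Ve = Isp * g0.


Ve = 274 * 9.81 = 2687.94 m/s
MR = exp(4015 / 2687.94) = 4.454

4.454


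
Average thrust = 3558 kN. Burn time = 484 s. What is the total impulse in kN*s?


It = 3558 * 484 = 1722072 kN*s

1722072 kN*s


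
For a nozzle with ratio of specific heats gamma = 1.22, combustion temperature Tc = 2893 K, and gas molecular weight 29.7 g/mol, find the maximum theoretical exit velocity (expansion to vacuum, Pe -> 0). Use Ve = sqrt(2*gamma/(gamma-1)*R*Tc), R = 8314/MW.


R = 8314 / 29.7 = 279.93 J/(kg.K)
Ve = sqrt(2 * 1.22 / (1.22 - 1) * 279.93 * 2893) = 2997 m/s

2997 m/s


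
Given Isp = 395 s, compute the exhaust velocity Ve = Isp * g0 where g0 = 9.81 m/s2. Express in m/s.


Ve = Isp * g0 = 395 * 9.81 = 3875.0 m/s

3875.0 m/s


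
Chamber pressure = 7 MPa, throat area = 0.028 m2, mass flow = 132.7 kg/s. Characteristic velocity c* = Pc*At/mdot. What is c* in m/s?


c* = 7e6 * 0.028 / 132.7 = 1477 m/s

1477 m/s


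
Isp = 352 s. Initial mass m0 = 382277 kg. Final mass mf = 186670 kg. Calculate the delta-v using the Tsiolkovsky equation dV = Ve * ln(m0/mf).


Ve = 352 * 9.81 = 3453.12 m/s
dV = 3453.12 * ln(382277/186670) = 2475 m/s

2475 m/s


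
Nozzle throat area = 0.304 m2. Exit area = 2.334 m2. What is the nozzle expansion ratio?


AR = 2.334 / 0.304 = 7.7

7.7


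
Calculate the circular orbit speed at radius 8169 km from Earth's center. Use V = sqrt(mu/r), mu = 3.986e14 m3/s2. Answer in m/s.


V = sqrt(3.986e14 / 8169000) = 6985 m/s

6985 m/s


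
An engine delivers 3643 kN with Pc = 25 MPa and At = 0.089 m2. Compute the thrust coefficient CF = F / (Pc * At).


CF = 3643000 / (25e6 * 0.089) = 1.64

1.64


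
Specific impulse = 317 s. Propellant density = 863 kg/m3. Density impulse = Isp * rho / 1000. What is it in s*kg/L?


rho*Isp = 317 * 863 / 1000 = 274 s*kg/L

274 s*kg/L


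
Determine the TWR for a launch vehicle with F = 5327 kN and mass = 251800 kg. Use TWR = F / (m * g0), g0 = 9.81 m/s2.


TWR = 5327000 / (251800 * 9.81) = 2.16

2.16


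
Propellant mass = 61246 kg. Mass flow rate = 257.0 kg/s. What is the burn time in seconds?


tb = 61246 / 257.0 = 238.3 s

238.3 s


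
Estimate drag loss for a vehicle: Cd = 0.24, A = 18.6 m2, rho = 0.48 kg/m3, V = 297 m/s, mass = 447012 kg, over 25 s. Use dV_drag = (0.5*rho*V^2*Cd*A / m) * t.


D = 0.5 * 0.48 * 297^2 * 0.24 * 18.6 = 94503.59 N
a = 94503.59 / 447012 = 0.2114 m/s2
dV = 0.2114 * 25 = 5.3 m/s

5.3 m/s


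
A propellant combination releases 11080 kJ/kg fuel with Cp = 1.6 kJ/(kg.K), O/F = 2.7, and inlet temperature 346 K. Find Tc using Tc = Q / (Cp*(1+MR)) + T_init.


Tc = 11080 / (1.6 * (1 + 2.7)) + 346 = 2218 K

2218 K


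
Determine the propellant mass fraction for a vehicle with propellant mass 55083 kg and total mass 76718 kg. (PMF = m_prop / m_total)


PMF = 55083 / 76718 = 0.718

0.718


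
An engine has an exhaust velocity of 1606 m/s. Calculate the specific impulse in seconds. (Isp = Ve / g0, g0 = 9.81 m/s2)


Isp = Ve / g0 = 1606 / 9.81 = 163.7 s

163.7 s


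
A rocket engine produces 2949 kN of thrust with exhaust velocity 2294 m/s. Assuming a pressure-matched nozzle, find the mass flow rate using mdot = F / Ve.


mdot = F / Ve = 2949000 / 2294 = 1285.5 kg/s

1285.5 kg/s


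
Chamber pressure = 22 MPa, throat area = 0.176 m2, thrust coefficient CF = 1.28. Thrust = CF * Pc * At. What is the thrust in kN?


F = 1.28 * 22e6 * 0.176 = 4.9562e+06 N = 4956.2 kN

4956.2 kN


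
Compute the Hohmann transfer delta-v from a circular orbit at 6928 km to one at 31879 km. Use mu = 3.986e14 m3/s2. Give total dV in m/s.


V1 = sqrt(mu/r1) = 7585.16 m/s
dV1 = V1*(sqrt(2*r2/(r1+r2)) - 1) = 2137.32 m/s
V2 = sqrt(mu/r2) = 3536.03 m/s
dV2 = V2*(1 - sqrt(2*r1/(r1+r2))) = 1423.13 m/s
Total dV = 3560 m/s

3560 m/s


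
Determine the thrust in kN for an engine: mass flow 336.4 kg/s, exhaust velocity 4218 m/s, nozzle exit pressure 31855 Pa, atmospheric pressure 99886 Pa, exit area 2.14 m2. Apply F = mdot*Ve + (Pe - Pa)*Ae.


F = 336.4 * 4218 + (31855 - 99886) * 2.14 = 1.2733e+06 N = 1273.3 kN

1273.3 kN


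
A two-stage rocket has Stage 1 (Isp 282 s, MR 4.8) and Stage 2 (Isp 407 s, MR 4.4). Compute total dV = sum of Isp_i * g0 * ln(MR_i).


dV1 = 282 * 9.81 * ln(4.8) = 4339.5 m/s
dV2 = 407 * 9.81 * ln(4.4) = 5915.6 m/s
Total dV = 4339.5 + 5915.6 = 10255.1 m/s ~ 10255 m/s

10255 m/s


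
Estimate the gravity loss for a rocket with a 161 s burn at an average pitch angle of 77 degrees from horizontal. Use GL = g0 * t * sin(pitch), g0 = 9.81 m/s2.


GL = 9.81 * 161 * sin(77 deg) = 1539 m/s

1539 m/s


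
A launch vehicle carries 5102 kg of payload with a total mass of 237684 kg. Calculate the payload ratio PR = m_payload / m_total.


PR = 5102 / 237684 = 0.0215

0.0215


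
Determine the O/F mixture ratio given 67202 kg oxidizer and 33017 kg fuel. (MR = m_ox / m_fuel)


MR = 67202 / 33017 = 2.04

2.04


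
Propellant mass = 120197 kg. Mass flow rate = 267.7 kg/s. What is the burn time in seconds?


tb = 120197 / 267.7 = 449.0 s

449.0 s


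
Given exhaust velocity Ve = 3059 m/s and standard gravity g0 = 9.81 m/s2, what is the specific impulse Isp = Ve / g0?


Isp = Ve / g0 = 3059 / 9.81 = 311.8 s

311.8 s


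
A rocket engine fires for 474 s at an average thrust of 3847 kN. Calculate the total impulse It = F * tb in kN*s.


It = 3847 * 474 = 1823478 kN*s

1823478 kN*s


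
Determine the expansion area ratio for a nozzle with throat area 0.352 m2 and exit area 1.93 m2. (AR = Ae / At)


AR = 1.93 / 0.352 = 5.5

5.5


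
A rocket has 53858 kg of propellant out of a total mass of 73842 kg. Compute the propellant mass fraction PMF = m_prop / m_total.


PMF = 53858 / 73842 = 0.729

0.729


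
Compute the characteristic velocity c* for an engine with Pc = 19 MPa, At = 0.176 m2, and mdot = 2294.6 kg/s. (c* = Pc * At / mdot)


c* = 19e6 * 0.176 / 2294.6 = 1457 m/s

1457 m/s


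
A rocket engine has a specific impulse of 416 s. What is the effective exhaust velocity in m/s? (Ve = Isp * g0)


Ve = Isp * g0 = 416 * 9.81 = 4081.0 m/s

4081.0 m/s


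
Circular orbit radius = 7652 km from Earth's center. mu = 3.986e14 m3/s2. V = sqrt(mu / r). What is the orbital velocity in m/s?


V = sqrt(3.986e14 / 7652000) = 7217 m/s

7217 m/s


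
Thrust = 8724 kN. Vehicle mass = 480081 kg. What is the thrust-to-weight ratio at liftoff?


TWR = 8724000 / (480081 * 9.81) = 1.85

1.85


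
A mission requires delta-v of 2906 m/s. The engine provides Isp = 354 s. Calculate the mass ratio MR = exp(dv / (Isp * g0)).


Ve = 354 * 9.81 = 3472.74 m/s
MR = exp(2906 / 3472.74) = 2.309

2.309


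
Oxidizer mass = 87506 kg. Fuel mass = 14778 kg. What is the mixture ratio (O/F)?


MR = 87506 / 14778 = 5.92

5.92


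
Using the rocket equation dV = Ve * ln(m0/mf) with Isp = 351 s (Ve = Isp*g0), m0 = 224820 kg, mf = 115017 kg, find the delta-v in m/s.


Ve = 351 * 9.81 = 3443.31 m/s
dV = 3443.31 * ln(224820/115017) = 2308 m/s

2308 m/s


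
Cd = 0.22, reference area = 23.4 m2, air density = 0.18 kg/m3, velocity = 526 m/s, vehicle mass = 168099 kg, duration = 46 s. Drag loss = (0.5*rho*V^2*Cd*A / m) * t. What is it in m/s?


D = 0.5 * 0.18 * 526^2 * 0.22 * 23.4 = 128189.52 N
a = 128189.52 / 168099 = 0.7626 m/s2
dV = 0.7626 * 46 = 35.1 m/s

35.1 m/s


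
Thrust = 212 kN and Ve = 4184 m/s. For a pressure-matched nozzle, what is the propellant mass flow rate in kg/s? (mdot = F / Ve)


mdot = F / Ve = 212000 / 4184 = 50.7 kg/s

50.7 kg/s


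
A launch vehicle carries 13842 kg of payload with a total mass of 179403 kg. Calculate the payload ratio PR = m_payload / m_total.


PR = 13842 / 179403 = 0.0772

0.0772


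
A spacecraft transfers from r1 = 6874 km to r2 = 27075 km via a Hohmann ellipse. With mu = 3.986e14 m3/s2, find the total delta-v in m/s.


V1 = sqrt(mu/r1) = 7614.89 m/s
dV1 = V1*(sqrt(2*r2/(r1+r2)) - 1) = 2002.33 m/s
V2 = sqrt(mu/r2) = 3836.93 m/s
dV2 = V2*(1 - sqrt(2*r1/(r1+r2))) = 1395.24 m/s
Total dV = 3398 m/s

3398 m/s


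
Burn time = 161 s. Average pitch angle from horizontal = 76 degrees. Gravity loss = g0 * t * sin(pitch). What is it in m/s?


GL = 9.81 * 161 * sin(76 deg) = 1532 m/s

1532 m/s


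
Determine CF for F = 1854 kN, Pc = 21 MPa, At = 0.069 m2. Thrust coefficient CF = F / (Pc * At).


CF = 1854000 / (21e6 * 0.069) = 1.28

1.28


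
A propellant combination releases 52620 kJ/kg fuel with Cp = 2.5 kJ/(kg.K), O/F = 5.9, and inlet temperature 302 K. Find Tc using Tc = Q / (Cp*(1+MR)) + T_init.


Tc = 52620 / (2.5 * (1 + 5.9)) + 302 = 3352 K

3352 K


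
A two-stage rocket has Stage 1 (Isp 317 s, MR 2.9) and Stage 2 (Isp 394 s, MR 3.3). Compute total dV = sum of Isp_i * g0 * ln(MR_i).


dV1 = 317 * 9.81 * ln(2.9) = 3311.0 m/s
dV2 = 394 * 9.81 * ln(3.3) = 4614.7 m/s
Total dV = 3311.0 + 4614.7 = 7925.7 m/s ~ 7926 m/s

7926 m/s


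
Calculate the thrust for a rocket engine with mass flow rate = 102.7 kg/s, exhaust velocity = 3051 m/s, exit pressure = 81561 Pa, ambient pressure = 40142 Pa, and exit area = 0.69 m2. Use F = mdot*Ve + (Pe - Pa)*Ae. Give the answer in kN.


F = 102.7 * 3051 + (81561 - 40142) * 0.69 = 341917.0 N = 341.9 kN

341.9 kN


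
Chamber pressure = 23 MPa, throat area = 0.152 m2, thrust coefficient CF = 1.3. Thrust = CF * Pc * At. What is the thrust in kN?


F = 1.3 * 23e6 * 0.152 = 4.5448e+06 N = 4544.8 kN

4544.8 kN


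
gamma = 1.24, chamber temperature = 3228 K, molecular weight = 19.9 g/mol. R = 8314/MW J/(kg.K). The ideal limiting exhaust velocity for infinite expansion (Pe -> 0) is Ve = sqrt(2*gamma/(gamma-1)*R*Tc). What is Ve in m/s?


R = 8314 / 19.9 = 417.79 J/(kg.K)
Ve = sqrt(2 * 1.24 / (1.24 - 1) * 417.79 * 3228) = 3733 m/s

3733 m/s


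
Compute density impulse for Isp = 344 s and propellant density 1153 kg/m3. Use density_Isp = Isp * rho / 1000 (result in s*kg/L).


rho*Isp = 344 * 1153 / 1000 = 397 s*kg/L

397 s*kg/L


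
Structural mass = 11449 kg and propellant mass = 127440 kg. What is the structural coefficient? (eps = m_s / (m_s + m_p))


eps = 11449 / (11449 + 127440) = 0.0824

0.0824


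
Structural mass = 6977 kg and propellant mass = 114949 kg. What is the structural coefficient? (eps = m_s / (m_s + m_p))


eps = 6977 / (6977 + 114949) = 0.0572

0.0572


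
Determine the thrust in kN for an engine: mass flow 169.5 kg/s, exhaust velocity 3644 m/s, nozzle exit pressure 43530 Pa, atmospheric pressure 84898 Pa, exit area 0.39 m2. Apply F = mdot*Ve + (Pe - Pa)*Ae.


F = 169.5 * 3644 + (43530 - 84898) * 0.39 = 601524.0 N = 601.5 kN

601.5 kN


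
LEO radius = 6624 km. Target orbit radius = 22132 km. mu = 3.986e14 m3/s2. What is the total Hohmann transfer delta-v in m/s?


V1 = sqrt(mu/r1) = 7757.26 m/s
dV1 = V1*(sqrt(2*r2/(r1+r2)) - 1) = 1867.05 m/s
V2 = sqrt(mu/r2) = 4243.83 m/s
dV2 = V2*(1 - sqrt(2*r1/(r1+r2))) = 1363.32 m/s
Total dV = 3230 m/s

3230 m/s


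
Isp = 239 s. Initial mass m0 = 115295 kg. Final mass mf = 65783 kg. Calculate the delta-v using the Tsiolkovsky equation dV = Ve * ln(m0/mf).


Ve = 239 * 9.81 = 2344.59 m/s
dV = 2344.59 * ln(115295/65783) = 1316 m/s

1316 m/s


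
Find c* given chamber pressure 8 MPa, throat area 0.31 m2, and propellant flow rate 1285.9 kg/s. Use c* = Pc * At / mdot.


c* = 8e6 * 0.31 / 1285.9 = 1929 m/s

1929 m/s


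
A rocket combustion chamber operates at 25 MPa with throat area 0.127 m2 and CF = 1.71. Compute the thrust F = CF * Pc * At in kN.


F = 1.71 * 25e6 * 0.127 = 5.4292e+06 N = 5429.2 kN

5429.2 kN


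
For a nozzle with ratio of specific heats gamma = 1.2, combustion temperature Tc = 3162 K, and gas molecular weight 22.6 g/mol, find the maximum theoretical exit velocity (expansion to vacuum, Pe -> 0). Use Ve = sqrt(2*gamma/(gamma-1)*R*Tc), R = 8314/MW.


R = 8314 / 22.6 = 367.88 J/(kg.K)
Ve = sqrt(2 * 1.2 / (1.2 - 1) * 367.88 * 3162) = 3736 m/s

3736 m/s


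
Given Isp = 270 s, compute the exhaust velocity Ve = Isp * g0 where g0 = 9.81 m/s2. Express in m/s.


Ve = Isp * g0 = 270 * 9.81 = 2648.7 m/s

2648.7 m/s


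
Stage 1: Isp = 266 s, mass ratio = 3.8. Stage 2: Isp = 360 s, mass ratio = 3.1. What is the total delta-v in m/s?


dV1 = 266 * 9.81 * ln(3.8) = 3483.6 m/s
dV2 = 360 * 9.81 * ln(3.1) = 3995.7 m/s
Total dV = 3483.6 + 3995.7 = 7479.3 m/s ~ 7479 m/s

7479 m/s


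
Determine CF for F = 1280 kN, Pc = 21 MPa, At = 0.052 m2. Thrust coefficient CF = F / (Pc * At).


CF = 1280000 / (21e6 * 0.052) = 1.17

1.17


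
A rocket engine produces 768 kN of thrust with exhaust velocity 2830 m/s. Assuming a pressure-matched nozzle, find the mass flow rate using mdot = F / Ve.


mdot = F / Ve = 768000 / 2830 = 271.4 kg/s

271.4 kg/s


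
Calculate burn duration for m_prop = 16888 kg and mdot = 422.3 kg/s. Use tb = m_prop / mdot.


tb = 16888 / 422.3 = 40.0 s

40.0 s


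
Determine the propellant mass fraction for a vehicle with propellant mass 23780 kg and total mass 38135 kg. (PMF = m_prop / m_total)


PMF = 23780 / 38135 = 0.624

0.624


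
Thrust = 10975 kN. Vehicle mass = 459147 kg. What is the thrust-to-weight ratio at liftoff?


TWR = 10975000 / (459147 * 9.81) = 2.44

2.44


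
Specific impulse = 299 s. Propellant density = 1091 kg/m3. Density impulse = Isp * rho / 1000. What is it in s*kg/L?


rho*Isp = 299 * 1091 / 1000 = 326 s*kg/L

326 s*kg/L


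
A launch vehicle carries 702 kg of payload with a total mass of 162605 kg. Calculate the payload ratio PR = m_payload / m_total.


PR = 702 / 162605 = 0.0043

0.0043


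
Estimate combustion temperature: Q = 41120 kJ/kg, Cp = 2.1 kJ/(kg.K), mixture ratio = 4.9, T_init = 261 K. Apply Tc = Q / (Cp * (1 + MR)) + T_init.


Tc = 41120 / (2.1 * (1 + 4.9)) + 261 = 3580 K

3580 K


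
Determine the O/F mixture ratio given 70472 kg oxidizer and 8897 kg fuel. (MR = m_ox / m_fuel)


MR = 70472 / 8897 = 7.92

7.92


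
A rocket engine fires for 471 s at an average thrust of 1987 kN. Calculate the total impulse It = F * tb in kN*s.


It = 1987 * 471 = 935877 kN*s

935877 kN*s


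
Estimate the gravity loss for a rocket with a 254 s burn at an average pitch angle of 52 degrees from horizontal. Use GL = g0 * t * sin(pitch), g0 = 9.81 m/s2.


GL = 9.81 * 254 * sin(52 deg) = 1964 m/s

1964 m/s


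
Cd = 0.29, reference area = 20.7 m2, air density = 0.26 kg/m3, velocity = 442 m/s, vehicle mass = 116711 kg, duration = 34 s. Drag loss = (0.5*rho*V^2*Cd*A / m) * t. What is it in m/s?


D = 0.5 * 0.26 * 442^2 * 0.29 * 20.7 = 152460.11 N
a = 152460.11 / 116711 = 1.3063 m/s2
dV = 1.3063 * 34 = 44.4 m/s

44.4 m/s


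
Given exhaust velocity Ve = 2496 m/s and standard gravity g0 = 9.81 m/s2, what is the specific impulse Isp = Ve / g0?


Isp = Ve / g0 = 2496 / 9.81 = 254.4 s

254.4 s


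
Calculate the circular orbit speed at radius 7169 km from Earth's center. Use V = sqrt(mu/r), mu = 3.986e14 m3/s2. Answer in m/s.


V = sqrt(3.986e14 / 7169000) = 7457 m/s

7457 m/s


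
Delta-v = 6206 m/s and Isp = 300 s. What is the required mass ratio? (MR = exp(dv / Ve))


Ve = 300 * 9.81 = 2943.0 m/s
MR = exp(6206 / 2943.0) = 8.238

8.238


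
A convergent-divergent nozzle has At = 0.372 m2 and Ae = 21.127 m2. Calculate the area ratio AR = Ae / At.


AR = 21.127 / 0.372 = 56.8

56.8


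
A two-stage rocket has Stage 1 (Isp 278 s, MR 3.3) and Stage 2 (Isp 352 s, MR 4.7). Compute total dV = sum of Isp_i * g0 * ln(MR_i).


dV1 = 278 * 9.81 * ln(3.3) = 3256.0 m/s
dV2 = 352 * 9.81 * ln(4.7) = 5343.9 m/s
Total dV = 3256.0 + 5343.9 = 8599.9 m/s ~ 8600 m/s

8600 m/s


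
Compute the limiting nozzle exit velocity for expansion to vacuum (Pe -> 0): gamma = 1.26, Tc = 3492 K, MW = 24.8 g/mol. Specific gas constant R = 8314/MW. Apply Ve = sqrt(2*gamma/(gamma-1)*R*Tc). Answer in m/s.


R = 8314 / 24.8 = 335.24 J/(kg.K)
Ve = sqrt(2 * 1.26 / (1.26 - 1) * 335.24 * 3492) = 3368 m/s

3368 m/s


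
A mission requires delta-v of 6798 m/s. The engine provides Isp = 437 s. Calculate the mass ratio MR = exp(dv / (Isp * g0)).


Ve = 437 * 9.81 = 4286.97 m/s
MR = exp(6798 / 4286.97) = 4.883

4.883


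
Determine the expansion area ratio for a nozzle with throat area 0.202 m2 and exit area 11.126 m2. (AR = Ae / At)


AR = 11.126 / 0.202 = 55.1

55.1


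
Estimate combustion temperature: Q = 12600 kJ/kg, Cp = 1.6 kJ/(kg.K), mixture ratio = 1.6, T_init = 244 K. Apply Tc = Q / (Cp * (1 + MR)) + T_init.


Tc = 12600 / (1.6 * (1 + 1.6)) + 244 = 3273 K

3273 K


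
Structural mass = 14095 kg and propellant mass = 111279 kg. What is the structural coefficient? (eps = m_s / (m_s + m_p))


eps = 14095 / (14095 + 111279) = 0.1124

0.1124


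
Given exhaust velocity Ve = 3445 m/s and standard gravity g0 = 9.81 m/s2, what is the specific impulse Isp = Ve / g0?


Isp = Ve / g0 = 3445 / 9.81 = 351.2 s

351.2 s


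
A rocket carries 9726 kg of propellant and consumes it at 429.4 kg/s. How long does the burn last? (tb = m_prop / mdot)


tb = 9726 / 429.4 = 22.7 s

22.7 s


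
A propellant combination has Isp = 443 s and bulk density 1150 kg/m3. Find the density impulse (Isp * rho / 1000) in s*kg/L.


rho*Isp = 443 * 1150 / 1000 = 509 s*kg/L

509 s*kg/L


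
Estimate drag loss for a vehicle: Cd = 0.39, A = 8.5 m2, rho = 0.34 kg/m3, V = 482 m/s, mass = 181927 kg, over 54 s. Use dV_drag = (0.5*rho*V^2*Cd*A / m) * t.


D = 0.5 * 0.34 * 482^2 * 0.39 * 8.5 = 130926.19 N
a = 130926.19 / 181927 = 0.7197 m/s2
dV = 0.7197 * 54 = 38.9 m/s

38.9 m/s


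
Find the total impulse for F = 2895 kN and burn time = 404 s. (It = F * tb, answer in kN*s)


It = 2895 * 404 = 1169580 kN*s

1169580 kN*s


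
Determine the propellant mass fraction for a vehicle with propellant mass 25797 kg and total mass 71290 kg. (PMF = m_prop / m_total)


PMF = 25797 / 71290 = 0.362

0.362


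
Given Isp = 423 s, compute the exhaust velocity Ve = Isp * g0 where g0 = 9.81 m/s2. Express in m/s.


Ve = Isp * g0 = 423 * 9.81 = 4149.6 m/s

4149.6 m/s


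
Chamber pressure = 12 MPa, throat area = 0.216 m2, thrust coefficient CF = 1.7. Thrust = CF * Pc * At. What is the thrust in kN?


F = 1.7 * 12e6 * 0.216 = 4.4064e+06 N = 4406.4 kN

4406.4 kN


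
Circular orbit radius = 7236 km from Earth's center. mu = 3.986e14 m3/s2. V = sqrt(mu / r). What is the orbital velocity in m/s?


V = sqrt(3.986e14 / 7236000) = 7422 m/s

7422 m/s


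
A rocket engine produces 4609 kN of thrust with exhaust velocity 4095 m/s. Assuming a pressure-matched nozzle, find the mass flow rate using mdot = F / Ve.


mdot = F / Ve = 4609000 / 4095 = 1125.5 kg/s

1125.5 kg/s


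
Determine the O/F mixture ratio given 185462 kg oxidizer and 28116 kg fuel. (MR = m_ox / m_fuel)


MR = 185462 / 28116 = 6.6

6.6


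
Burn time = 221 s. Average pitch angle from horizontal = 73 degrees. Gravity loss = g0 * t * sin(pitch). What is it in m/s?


GL = 9.81 * 221 * sin(73 deg) = 2073 m/s

2073 m/s


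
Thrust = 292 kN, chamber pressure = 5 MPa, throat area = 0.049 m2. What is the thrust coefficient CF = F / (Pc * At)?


CF = 292000 / (5e6 * 0.049) = 1.19

1.19


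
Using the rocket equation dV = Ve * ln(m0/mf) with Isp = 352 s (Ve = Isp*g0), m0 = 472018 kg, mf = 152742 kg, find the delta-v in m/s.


Ve = 352 * 9.81 = 3453.12 m/s
dV = 3453.12 * ln(472018/152742) = 3896 m/s

3896 m/s


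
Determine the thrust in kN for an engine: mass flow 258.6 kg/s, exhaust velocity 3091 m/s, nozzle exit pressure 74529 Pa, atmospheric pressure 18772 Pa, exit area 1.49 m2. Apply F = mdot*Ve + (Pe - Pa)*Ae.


F = 258.6 * 3091 + (74529 - 18772) * 1.49 = 882411.0 N = 882.4 kN

882.4 kN


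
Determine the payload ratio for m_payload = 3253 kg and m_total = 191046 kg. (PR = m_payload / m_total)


PR = 3253 / 191046 = 0.017

0.017


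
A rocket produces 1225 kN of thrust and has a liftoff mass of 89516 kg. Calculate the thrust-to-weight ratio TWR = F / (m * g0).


TWR = 1225000 / (89516 * 9.81) = 1.39

1.39


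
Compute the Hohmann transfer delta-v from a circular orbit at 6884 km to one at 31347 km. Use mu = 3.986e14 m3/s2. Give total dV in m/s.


V1 = sqrt(mu/r1) = 7609.36 m/s
dV1 = V1*(sqrt(2*r2/(r1+r2)) - 1) = 2135.0 m/s
V2 = sqrt(mu/r2) = 3565.91 m/s
dV2 = V2*(1 - sqrt(2*r1/(r1+r2))) = 1425.99 m/s
Total dV = 3561 m/s

3561 m/s


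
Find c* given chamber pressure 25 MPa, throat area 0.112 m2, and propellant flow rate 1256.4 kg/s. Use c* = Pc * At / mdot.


c* = 25e6 * 0.112 / 1256.4 = 2229 m/s

2229 m/s


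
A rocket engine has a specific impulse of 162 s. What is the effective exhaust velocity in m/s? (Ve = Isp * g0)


Ve = Isp * g0 = 162 * 9.81 = 1589.2 m/s

1589.2 m/s


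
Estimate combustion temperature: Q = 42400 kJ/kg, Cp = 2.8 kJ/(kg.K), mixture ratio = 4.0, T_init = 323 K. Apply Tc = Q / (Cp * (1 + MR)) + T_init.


Tc = 42400 / (2.8 * (1 + 4.0)) + 323 = 3352 K

3352 K


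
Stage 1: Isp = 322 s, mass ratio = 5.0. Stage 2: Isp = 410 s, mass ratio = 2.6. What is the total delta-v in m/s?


dV1 = 322 * 9.81 * ln(5.0) = 5083.9 m/s
dV2 = 410 * 9.81 * ln(2.6) = 3843.2 m/s
Total dV = 5083.9 + 3843.2 = 8927.1 m/s ~ 8927 m/s

8927 m/s


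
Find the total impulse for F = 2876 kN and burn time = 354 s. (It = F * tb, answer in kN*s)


It = 2876 * 354 = 1018104 kN*s

1018104 kN*s


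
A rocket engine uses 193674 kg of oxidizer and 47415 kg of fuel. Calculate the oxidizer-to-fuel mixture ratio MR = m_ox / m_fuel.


MR = 193674 / 47415 = 4.08

4.08


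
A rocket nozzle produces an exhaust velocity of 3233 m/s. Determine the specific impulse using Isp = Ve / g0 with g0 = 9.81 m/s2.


Isp = Ve / g0 = 3233 / 9.81 = 329.6 s

329.6 s


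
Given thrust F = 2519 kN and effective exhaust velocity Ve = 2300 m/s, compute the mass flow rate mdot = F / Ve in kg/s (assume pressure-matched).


mdot = F / Ve = 2519000 / 2300 = 1095.2 kg/s

1095.2 kg/s


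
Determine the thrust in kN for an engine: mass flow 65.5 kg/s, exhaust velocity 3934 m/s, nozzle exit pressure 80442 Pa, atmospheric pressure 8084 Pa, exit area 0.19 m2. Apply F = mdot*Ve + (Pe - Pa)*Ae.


F = 65.5 * 3934 + (80442 - 8084) * 0.19 = 271425.0 N = 271.4 kN

271.4 kN


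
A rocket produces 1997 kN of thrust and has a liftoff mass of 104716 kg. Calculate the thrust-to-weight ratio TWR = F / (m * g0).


TWR = 1997000 / (104716 * 9.81) = 1.94

1.94


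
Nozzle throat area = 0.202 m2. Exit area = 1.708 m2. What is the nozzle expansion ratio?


AR = 1.708 / 0.202 = 8.5

8.5


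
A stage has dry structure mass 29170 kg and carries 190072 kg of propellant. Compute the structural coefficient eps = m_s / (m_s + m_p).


eps = 29170 / (29170 + 190072) = 0.133

0.133


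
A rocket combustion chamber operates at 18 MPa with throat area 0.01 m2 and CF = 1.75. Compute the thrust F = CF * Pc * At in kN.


F = 1.75 * 18e6 * 0.01 = 315000.0 N = 315.0 kN

315.0 kN


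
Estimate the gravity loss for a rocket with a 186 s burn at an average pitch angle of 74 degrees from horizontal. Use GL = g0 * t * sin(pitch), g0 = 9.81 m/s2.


GL = 9.81 * 186 * sin(74 deg) = 1754 m/s

1754 m/s


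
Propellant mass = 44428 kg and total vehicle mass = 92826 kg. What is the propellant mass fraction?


PMF = 44428 / 92826 = 0.479

0.479


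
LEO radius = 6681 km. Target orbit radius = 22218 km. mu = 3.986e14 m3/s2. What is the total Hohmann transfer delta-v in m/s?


V1 = sqrt(mu/r1) = 7724.1 m/s
dV1 = V1*(sqrt(2*r2/(r1+r2)) - 1) = 1853.88 m/s
V2 = sqrt(mu/r2) = 4235.61 m/s
dV2 = V2*(1 - sqrt(2*r1/(r1+r2))) = 1355.49 m/s
Total dV = 3209 m/s

3209 m/s


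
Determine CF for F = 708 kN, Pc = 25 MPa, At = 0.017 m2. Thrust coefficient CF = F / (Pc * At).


CF = 708000 / (25e6 * 0.017) = 1.67

1.67


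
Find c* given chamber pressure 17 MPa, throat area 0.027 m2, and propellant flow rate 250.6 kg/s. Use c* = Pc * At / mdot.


c* = 17e6 * 0.027 / 250.6 = 1832 m/s

1832 m/s


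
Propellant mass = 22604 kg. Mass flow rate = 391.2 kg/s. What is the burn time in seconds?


tb = 22604 / 391.2 = 57.8 s

57.8 s


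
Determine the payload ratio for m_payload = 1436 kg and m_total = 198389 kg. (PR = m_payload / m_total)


PR = 1436 / 198389 = 0.0072

0.0072


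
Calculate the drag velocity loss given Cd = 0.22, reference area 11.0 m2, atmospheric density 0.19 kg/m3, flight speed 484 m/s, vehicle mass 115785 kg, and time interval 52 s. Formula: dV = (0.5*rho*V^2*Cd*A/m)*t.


D = 0.5 * 0.19 * 484^2 * 0.22 * 11.0 = 53855.45 N
a = 53855.45 / 115785 = 0.4651 m/s2
dV = 0.4651 * 52 = 24.2 m/s

24.2 m/s


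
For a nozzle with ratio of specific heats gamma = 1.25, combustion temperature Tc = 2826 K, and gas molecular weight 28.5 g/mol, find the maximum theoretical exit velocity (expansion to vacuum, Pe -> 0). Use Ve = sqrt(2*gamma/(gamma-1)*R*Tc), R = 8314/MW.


R = 8314 / 28.5 = 291.72 J/(kg.K)
Ve = sqrt(2 * 1.25 / (1.25 - 1) * 291.72 * 2826) = 2871 m/s

2871 m/s


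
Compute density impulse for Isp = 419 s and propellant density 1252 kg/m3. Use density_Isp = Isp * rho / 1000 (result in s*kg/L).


rho*Isp = 419 * 1252 / 1000 = 525 s*kg/L

525 s*kg/L


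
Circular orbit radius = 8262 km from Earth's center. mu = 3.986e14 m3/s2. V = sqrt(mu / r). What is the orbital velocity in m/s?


V = sqrt(3.986e14 / 8262000) = 6946 m/s

6946 m/s


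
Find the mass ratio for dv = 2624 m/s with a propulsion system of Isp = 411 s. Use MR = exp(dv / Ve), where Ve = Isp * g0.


Ve = 411 * 9.81 = 4031.91 m/s
MR = exp(2624 / 4031.91) = 1.917

1.917


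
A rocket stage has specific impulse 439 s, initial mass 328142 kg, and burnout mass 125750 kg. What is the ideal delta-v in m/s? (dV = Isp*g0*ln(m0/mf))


Ve = 439 * 9.81 = 4306.59 m/s
dV = 4306.59 * ln(328142/125750) = 4131 m/s

4131 m/s


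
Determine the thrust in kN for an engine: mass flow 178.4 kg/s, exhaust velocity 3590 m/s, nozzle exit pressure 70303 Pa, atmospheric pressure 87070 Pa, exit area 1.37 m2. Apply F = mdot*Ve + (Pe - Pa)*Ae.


F = 178.4 * 3590 + (70303 - 87070) * 1.37 = 617485.0 N = 617.5 kN

617.5 kN


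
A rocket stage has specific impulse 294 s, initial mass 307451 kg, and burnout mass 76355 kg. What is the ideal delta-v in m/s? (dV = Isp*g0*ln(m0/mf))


Ve = 294 * 9.81 = 2884.14 m/s
dV = 2884.14 * ln(307451/76355) = 4017 m/s

4017 m/s


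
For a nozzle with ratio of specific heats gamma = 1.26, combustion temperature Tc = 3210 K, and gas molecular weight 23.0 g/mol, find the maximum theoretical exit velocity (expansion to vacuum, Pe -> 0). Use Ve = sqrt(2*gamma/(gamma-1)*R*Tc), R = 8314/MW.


R = 8314 / 23.0 = 361.48 J/(kg.K)
Ve = sqrt(2 * 1.26 / (1.26 - 1) * 361.48 * 3210) = 3354 m/s

3354 m/s


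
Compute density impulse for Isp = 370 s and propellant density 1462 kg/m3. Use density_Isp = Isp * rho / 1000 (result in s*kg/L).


rho*Isp = 370 * 1462 / 1000 = 541 s*kg/L

541 s*kg/L


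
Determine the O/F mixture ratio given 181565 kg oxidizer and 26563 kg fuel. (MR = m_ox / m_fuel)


MR = 181565 / 26563 = 6.84

6.84


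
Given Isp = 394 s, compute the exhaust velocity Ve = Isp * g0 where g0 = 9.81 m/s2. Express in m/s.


Ve = Isp * g0 = 394 * 9.81 = 3865.1 m/s

3865.1 m/s


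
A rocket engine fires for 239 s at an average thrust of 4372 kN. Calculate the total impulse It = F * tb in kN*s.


It = 4372 * 239 = 1044908 kN*s

1044908 kN*s


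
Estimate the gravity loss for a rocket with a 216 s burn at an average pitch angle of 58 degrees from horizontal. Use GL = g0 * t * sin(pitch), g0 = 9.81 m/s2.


GL = 9.81 * 216 * sin(58 deg) = 1797 m/s

1797 m/s


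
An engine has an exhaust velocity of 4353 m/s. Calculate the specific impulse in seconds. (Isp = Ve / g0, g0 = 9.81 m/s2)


Isp = Ve / g0 = 4353 / 9.81 = 443.7 s

443.7 s


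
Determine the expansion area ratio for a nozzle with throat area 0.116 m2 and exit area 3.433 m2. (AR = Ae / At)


AR = 3.433 / 0.116 = 29.6

29.6


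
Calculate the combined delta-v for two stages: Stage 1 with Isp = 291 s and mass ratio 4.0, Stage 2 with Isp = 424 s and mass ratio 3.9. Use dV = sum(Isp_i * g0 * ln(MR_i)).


dV1 = 291 * 9.81 * ln(4.0) = 3957.5 m/s
dV2 = 424 * 9.81 * ln(3.9) = 5660.9 m/s
Total dV = 3957.5 + 5660.9 = 9618.4 m/s ~ 9618 m/s

9618 m/s


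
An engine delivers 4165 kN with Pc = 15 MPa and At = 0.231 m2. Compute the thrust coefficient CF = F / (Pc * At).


CF = 4165000 / (15e6 * 0.231) = 1.2

1.2


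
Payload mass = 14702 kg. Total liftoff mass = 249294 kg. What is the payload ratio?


PR = 14702 / 249294 = 0.059

0.059


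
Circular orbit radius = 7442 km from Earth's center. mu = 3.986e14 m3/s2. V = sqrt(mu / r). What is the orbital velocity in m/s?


V = sqrt(3.986e14 / 7442000) = 7319 m/s

7319 m/s


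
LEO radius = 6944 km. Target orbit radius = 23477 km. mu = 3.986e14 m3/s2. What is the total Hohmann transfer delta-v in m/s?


V1 = sqrt(mu/r1) = 7576.42 m/s
dV1 = V1*(sqrt(2*r2/(r1+r2)) - 1) = 1836.27 m/s
V2 = sqrt(mu/r2) = 4120.48 m/s
dV2 = V2*(1 - sqrt(2*r1/(r1+r2))) = 1336.4 m/s
Total dV = 3173 m/s

3173 m/s


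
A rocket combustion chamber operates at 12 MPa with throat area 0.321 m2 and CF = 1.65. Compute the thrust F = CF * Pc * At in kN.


F = 1.65 * 12e6 * 0.321 = 6.3558e+06 N = 6355.8 kN

6355.8 kN


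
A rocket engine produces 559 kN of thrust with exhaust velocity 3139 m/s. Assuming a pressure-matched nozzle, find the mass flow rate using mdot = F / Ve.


mdot = F / Ve = 559000 / 3139 = 178.1 kg/s

178.1 kg/s


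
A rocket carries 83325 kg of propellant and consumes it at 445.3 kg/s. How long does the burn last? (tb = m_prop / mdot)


tb = 83325 / 445.3 = 187.1 s

187.1 s


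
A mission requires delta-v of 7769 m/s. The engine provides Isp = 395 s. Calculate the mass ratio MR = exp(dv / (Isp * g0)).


Ve = 395 * 9.81 = 3874.95 m/s
MR = exp(7769 / 3874.95) = 7.426

7.426


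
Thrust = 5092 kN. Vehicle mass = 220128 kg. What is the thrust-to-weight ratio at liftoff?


TWR = 5092000 / (220128 * 9.81) = 2.36

2.36


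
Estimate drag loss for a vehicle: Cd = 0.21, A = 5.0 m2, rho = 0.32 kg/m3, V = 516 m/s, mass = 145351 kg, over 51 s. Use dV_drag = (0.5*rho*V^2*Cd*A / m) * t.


D = 0.5 * 0.32 * 516^2 * 0.21 * 5.0 = 44731.01 N
a = 44731.01 / 145351 = 0.3077 m/s2
dV = 0.3077 * 51 = 15.7 m/s

15.7 m/s


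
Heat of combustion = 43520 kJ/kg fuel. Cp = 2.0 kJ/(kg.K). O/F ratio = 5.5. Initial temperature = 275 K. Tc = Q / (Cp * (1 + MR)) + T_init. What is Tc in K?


Tc = 43520 / (2.0 * (1 + 5.5)) + 275 = 3623 K

3623 K


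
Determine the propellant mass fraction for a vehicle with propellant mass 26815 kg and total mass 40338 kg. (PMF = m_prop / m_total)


PMF = 26815 / 40338 = 0.665

0.665


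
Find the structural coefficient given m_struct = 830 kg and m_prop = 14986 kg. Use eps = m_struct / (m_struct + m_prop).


eps = 830 / (830 + 14986) = 0.0525

0.0525


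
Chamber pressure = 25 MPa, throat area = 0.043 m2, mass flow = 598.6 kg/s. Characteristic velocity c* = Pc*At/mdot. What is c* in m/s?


c* = 25e6 * 0.043 / 598.6 = 1796 m/s

1796 m/s


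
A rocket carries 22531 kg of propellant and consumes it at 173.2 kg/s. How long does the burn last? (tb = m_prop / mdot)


tb = 22531 / 173.2 = 130.1 s

130.1 s


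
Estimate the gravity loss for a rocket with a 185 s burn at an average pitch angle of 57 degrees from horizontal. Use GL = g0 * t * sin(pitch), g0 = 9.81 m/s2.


GL = 9.81 * 185 * sin(57 deg) = 1522 m/s

1522 m/s


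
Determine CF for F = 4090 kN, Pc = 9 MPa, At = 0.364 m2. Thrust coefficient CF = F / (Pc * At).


CF = 4090000 / (9e6 * 0.364) = 1.25

1.25


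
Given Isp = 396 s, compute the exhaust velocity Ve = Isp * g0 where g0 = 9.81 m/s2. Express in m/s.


Ve = Isp * g0 = 396 * 9.81 = 3884.8 m/s

3884.8 m/s


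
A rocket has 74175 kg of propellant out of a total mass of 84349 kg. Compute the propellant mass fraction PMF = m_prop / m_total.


PMF = 74175 / 84349 = 0.879

0.879


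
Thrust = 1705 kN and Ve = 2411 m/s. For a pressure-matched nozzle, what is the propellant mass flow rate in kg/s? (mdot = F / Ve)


mdot = F / Ve = 1705000 / 2411 = 707.2 kg/s

707.2 kg/s


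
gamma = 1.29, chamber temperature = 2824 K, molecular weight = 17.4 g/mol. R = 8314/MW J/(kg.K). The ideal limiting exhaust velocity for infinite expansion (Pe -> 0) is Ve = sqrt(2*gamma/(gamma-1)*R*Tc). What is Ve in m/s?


R = 8314 / 17.4 = 477.82 J/(kg.K)
Ve = sqrt(2 * 1.29 / (1.29 - 1) * 477.82 * 2824) = 3465 m/s

3465 m/s


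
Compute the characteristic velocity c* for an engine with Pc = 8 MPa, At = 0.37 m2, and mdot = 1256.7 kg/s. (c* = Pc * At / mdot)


c* = 8e6 * 0.37 / 1256.7 = 2355 m/s

2355 m/s


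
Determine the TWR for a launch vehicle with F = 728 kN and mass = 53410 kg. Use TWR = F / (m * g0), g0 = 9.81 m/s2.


TWR = 728000 / (53410 * 9.81) = 1.39

1.39


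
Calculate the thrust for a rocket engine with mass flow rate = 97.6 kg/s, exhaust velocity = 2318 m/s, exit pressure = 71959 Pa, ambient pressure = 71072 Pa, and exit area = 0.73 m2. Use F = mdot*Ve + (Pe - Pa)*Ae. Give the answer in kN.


F = 97.6 * 2318 + (71959 - 71072) * 0.73 = 226884.0 N = 226.9 kN

226.9 kN


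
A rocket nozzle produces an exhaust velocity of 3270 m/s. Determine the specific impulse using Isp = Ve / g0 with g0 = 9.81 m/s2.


Isp = Ve / g0 = 3270 / 9.81 = 333.3 s

333.3 s


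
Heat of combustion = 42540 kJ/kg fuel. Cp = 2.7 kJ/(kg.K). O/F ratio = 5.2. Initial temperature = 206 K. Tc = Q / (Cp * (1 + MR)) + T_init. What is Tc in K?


Tc = 42540 / (2.7 * (1 + 5.2)) + 206 = 2747 K

2747 K


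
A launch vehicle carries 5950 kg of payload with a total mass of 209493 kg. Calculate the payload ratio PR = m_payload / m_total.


PR = 5950 / 209493 = 0.0284

0.0284


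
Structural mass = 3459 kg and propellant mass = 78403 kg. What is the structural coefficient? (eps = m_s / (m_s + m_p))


eps = 3459 / (3459 + 78403) = 0.0423

0.0423


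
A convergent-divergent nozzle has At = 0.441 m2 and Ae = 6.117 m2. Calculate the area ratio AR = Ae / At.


AR = 6.117 / 0.441 = 13.9

13.9


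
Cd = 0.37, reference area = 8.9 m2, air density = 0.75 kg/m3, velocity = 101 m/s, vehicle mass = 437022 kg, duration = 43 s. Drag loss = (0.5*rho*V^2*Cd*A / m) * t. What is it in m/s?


D = 0.5 * 0.75 * 101^2 * 0.37 * 8.9 = 12596.96 N
a = 12596.96 / 437022 = 0.0288 m/s2
dV = 0.0288 * 43 = 1.2 m/s

1.2 m/s


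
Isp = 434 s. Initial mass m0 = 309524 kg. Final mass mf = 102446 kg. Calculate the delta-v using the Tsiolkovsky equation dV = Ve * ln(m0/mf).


Ve = 434 * 9.81 = 4257.54 m/s
dV = 4257.54 * ln(309524/102446) = 4708 m/s

4708 m/s


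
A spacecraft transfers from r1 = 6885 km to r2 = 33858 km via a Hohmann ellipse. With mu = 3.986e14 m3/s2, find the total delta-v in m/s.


V1 = sqrt(mu/r1) = 7608.81 m/s
dV1 = V1*(sqrt(2*r2/(r1+r2)) - 1) = 2200.44 m/s
V2 = sqrt(mu/r2) = 3431.14 m/s
dV2 = V2*(1 - sqrt(2*r1/(r1+r2))) = 1436.43 m/s
Total dV = 3637 m/s

3637 m/s


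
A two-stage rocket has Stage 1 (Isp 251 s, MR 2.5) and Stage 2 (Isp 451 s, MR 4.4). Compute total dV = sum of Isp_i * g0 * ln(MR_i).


dV1 = 251 * 9.81 * ln(2.5) = 2256.2 m/s
dV2 = 451 * 9.81 * ln(4.4) = 6555.1 m/s
Total dV = 2256.2 + 6555.1 = 8811.3 m/s ~ 8811 m/s

8811 m/s


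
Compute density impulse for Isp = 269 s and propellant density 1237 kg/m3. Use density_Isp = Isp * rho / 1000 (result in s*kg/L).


rho*Isp = 269 * 1237 / 1000 = 333 s*kg/L

333 s*kg/L


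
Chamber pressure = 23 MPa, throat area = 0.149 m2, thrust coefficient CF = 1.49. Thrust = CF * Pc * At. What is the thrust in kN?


F = 1.49 * 23e6 * 0.149 = 5.1062e+06 N = 5106.2 kN

5106.2 kN


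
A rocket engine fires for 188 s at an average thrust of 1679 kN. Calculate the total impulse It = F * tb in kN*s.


It = 1679 * 188 = 315652 kN*s

315652 kN*s


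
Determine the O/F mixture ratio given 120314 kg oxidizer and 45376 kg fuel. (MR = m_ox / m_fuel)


MR = 120314 / 45376 = 2.65

2.65


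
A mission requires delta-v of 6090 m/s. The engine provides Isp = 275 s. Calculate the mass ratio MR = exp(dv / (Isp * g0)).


Ve = 275 * 9.81 = 2697.75 m/s
MR = exp(6090 / 2697.75) = 9.559

9.559


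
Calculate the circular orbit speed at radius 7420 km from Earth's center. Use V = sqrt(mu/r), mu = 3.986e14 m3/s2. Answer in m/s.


V = sqrt(3.986e14 / 7420000) = 7329 m/s

7329 m/s


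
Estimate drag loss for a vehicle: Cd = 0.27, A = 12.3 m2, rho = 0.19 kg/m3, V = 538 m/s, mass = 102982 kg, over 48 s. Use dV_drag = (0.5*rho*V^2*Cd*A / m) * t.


D = 0.5 * 0.19 * 538^2 * 0.27 * 12.3 = 91318.13 N
a = 91318.13 / 102982 = 0.8867 m/s2
dV = 0.8867 * 48 = 42.6 m/s

42.6 m/s


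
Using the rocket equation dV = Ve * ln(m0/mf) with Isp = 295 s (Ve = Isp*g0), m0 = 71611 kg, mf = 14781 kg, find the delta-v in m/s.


Ve = 295 * 9.81 = 2893.95 m/s
dV = 2893.95 * ln(71611/14781) = 4566 m/s

4566 m/s


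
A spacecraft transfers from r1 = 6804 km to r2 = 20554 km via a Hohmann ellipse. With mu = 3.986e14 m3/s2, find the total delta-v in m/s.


V1 = sqrt(mu/r1) = 7653.97 m/s
dV1 = V1*(sqrt(2*r2/(r1+r2)) - 1) = 1728.3 m/s
V2 = sqrt(mu/r2) = 4403.73 m/s
dV2 = V2*(1 - sqrt(2*r1/(r1+r2))) = 1297.91 m/s
Total dV = 3026 m/s

3026 m/s


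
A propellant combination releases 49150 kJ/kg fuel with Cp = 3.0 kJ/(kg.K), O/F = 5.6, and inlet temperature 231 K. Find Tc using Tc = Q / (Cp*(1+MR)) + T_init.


Tc = 49150 / (3.0 * (1 + 5.6)) + 231 = 2713 K

2713 K


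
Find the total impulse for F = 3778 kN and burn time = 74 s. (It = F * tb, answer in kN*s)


It = 3778 * 74 = 279572 kN*s

279572 kN*s


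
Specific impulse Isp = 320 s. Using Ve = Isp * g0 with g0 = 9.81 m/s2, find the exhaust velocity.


Ve = Isp * g0 = 320 * 9.81 = 3139.2 m/s

3139.2 m/s


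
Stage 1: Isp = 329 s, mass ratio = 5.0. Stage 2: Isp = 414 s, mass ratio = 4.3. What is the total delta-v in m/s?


dV1 = 329 * 9.81 * ln(5.0) = 5194.4 m/s
dV2 = 414 * 9.81 * ln(4.3) = 5923.9 m/s
Total dV = 5194.4 + 5923.9 = 11118.3 m/s ~ 11118 m/s

11118 m/s


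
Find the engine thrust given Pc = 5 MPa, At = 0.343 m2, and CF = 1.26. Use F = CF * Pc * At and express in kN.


F = 1.26 * 5e6 * 0.343 = 2.1609e+06 N = 2160.9 kN

2160.9 kN


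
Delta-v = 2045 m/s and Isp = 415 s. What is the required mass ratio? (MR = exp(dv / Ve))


Ve = 415 * 9.81 = 4071.15 m/s
MR = exp(2045 / 4071.15) = 1.653

1.653


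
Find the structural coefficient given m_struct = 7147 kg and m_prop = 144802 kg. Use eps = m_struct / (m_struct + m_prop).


eps = 7147 / (7147 + 144802) = 0.047

0.047


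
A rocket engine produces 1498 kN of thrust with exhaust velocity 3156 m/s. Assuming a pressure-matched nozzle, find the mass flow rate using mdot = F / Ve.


mdot = F / Ve = 1498000 / 3156 = 474.7 kg/s

474.7 kg/s


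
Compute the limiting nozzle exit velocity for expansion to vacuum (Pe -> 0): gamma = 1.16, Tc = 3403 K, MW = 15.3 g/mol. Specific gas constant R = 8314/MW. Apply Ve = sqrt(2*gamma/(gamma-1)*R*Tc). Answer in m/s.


R = 8314 / 15.3 = 543.4 J/(kg.K)
Ve = sqrt(2 * 1.16 / (1.16 - 1) * 543.4 * 3403) = 5178 m/s

5178 m/s
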